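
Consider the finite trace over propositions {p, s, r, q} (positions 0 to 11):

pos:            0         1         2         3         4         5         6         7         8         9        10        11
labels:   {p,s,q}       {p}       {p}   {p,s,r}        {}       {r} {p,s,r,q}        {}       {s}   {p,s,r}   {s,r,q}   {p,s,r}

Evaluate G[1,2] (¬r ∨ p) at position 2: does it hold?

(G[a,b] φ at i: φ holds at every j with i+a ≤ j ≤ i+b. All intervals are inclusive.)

Check (¬r ∨ p) at every j in [3,4]:
  j=3: true
  j=4: true
All positions satisfy it → formula holds.

Yes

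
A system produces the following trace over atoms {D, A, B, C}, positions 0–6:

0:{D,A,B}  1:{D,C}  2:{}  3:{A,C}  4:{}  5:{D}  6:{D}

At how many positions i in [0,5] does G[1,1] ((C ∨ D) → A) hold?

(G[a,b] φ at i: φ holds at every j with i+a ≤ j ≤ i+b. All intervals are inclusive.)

3

Evaluate at each i in [0,5]:
  i=0: ✗ (fails at j=1)
  i=1: ✓ (all of [2,2])
  i=2: ✓ (all of [3,3])
  i=3: ✓ (all of [4,4])
  i=4: ✗ (fails at j=5)
  i=5: ✗ (fails at j=6)
Positions where it holds: {1, 2, 3} → 3.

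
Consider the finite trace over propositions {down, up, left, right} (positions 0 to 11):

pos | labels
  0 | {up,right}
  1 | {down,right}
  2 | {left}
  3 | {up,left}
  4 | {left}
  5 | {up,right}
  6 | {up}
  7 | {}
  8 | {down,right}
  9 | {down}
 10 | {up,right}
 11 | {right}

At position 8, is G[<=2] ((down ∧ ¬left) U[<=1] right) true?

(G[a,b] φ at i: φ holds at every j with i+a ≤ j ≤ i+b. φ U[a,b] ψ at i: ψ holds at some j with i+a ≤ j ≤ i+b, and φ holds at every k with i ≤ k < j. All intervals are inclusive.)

Yes

Check ((down ∧ ¬left) U[<=1] right) at every j in [8,10]:
  j=8: holds
  j=9: holds
  j=10: holds
All positions satisfy it → formula holds.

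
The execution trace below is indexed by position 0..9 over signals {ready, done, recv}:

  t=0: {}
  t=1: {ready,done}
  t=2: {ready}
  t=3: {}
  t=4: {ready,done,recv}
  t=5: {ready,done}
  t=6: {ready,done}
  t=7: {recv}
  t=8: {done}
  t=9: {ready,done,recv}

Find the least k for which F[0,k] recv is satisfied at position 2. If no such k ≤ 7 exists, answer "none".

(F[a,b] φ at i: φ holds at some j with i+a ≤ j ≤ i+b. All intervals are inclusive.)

Scan j = 2,3,… for recv:
  j=2: fails
  j=3: fails
  j=4: holds
First hit at j=4, so smallest k = 4-2 = 2.

2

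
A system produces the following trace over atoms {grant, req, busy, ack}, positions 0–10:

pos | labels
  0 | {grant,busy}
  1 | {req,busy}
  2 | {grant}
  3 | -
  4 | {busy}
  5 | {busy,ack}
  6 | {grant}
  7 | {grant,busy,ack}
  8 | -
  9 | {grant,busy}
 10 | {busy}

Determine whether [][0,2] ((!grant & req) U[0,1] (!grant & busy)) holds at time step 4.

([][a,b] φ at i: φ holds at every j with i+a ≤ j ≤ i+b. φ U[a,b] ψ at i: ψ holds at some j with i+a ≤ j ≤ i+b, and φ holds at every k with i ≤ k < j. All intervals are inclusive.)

False

Check ((!grant & req) U[0,1] (!grant & busy)) at every j in [4,6]:
  j=4: holds
  j=5: holds
  j=6: fails
Fails at j=6 → formula fails.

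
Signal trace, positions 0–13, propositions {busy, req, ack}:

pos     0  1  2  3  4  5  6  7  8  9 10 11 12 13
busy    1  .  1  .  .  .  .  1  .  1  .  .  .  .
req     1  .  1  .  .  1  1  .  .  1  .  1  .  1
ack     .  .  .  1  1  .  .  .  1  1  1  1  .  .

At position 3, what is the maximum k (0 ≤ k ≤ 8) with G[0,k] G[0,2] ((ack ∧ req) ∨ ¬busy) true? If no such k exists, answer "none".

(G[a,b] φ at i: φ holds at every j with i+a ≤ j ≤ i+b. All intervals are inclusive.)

G[0,2] ((ack ∧ req) ∨ ¬busy) must hold from j=3 onward; find where it first fails.
  j=3: holds
  j=4: holds
  j=5: fails
Holds on [3,4], so largest k = 1.

1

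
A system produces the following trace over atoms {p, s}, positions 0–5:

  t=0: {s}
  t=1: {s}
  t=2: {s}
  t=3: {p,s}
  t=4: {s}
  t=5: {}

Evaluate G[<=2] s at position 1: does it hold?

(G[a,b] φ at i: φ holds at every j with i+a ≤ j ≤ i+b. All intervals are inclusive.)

Yes

Check s at every j in [1,3]:
  j=1: true
  j=2: true
  j=3: true
All positions satisfy it → formula holds.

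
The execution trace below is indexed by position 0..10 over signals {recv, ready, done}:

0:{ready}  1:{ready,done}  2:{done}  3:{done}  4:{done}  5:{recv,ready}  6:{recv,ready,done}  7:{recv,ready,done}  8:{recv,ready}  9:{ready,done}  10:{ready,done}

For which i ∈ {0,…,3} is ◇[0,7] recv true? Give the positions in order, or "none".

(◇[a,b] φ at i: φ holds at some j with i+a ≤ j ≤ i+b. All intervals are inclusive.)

Evaluate at each i in [0,3]:
  i=0: ✓ (witness j=5)
  i=1: ✓ (witness j=5)
  i=2: ✓ (witness j=5)
  i=3: ✓ (witness j=5)

0, 1, 2, 3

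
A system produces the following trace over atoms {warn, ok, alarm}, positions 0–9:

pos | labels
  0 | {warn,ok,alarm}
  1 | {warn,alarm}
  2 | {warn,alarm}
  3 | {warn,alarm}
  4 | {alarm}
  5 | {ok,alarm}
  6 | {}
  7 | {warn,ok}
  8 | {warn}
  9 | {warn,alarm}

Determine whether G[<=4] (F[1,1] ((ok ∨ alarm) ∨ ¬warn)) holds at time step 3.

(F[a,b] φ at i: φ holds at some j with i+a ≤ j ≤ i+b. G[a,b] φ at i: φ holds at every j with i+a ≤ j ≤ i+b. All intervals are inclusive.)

Check F[1,1] ((ok ∨ alarm) ∨ ¬warn) at every j in [3,7]:
  j=3: holds (witness at 4)
  j=4: holds (witness at 5)
  j=5: holds (witness at 6)
  j=6: holds (witness at 7)
  j=7: fails (none in [8,8])
Fails at j=7 → formula fails.

False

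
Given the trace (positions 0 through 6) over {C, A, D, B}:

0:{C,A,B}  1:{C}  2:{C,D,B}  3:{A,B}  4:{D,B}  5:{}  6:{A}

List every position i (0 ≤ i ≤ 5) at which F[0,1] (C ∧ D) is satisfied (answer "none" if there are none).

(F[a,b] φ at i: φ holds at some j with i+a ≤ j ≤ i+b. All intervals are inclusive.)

Evaluate at each i in [0,5]:
  i=0: ✗ (none in [0,1])
  i=1: ✓ (witness j=2)
  i=2: ✓ (witness j=2)
  i=3: ✗ (none in [3,4])
  i=4: ✗ (none in [4,5])
  i=5: ✗ (none in [5,6])

1, 2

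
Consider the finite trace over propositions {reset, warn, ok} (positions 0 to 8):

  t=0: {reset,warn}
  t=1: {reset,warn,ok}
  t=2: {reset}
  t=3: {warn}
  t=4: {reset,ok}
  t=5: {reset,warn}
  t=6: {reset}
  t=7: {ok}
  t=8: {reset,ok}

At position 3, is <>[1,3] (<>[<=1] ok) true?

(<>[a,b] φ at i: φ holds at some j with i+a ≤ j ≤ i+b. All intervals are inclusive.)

True

Check <>[<=1] ok at each j in [4,6]:
  j=4: holds (witness at 4)
  j=5: fails (none in [5,6])
  j=6: holds (witness at 7)
Found at j=4 → formula holds.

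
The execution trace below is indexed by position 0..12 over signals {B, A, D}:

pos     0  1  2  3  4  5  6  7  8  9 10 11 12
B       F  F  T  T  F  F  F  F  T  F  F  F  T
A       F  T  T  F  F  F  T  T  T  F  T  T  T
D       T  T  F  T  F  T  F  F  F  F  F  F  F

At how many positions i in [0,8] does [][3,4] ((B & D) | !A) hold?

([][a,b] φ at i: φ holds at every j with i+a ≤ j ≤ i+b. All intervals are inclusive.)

2

Evaluate at each i in [0,8]:
  i=0: ✓ (all of [3,4])
  i=1: ✓ (all of [4,5])
  i=2: ✗ (fails at j=6)
  i=3: ✗ (fails at j=6)
  i=4: ✗ (fails at j=7)
  i=5: ✗ (fails at j=8)
  i=6: ✗ (fails at j=10)
  i=7: ✗ (fails at j=10)
  i=8: ✗ (fails at j=11)
Positions where it holds: {0, 1} → 2.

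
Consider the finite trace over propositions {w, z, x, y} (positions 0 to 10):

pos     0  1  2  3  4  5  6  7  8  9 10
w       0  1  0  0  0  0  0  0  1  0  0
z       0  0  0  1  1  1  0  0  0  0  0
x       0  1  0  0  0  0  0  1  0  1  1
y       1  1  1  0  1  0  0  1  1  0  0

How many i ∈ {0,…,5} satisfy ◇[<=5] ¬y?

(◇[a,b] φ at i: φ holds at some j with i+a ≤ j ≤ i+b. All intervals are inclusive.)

Evaluate at each i in [0,5]:
  i=0: ✓ (witness j=3)
  i=1: ✓ (witness j=3)
  i=2: ✓ (witness j=3)
  i=3: ✓ (witness j=3)
  i=4: ✓ (witness j=5)
  i=5: ✓ (witness j=5)
Positions where it holds: {0, 1, 2, 3, 4, 5} → 6.

6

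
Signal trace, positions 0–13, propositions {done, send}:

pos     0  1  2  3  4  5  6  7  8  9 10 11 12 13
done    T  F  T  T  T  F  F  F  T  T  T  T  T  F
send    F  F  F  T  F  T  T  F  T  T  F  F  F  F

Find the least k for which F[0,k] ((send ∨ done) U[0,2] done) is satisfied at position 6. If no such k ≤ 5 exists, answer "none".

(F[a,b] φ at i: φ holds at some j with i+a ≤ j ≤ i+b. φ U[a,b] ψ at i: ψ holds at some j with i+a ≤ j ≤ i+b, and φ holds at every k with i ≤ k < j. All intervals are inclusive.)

2

Scan j = 6,7,… for ((send ∨ done) U[0,2] done):
  j=6: fails
  j=7: fails
  j=8: holds
First hit at j=8, so smallest k = 8-6 = 2.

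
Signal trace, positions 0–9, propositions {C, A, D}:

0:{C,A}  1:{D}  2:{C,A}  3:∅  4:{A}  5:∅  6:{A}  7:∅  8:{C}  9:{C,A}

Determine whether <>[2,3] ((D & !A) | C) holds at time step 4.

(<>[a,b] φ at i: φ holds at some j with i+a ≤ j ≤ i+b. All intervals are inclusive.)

Check ((D & !A) | C) at each j in [6,7]:
  j=6: false
  j=7: false
No position in the window satisfies it → formula fails.

No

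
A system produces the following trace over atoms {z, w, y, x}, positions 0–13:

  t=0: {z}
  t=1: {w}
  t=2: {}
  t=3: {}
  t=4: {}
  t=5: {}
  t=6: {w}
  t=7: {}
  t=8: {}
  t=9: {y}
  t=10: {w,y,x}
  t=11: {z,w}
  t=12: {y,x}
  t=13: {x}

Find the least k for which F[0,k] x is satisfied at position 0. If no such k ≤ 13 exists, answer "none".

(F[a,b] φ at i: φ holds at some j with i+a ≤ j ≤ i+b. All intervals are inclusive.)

10

Scan j = 0,1,… for x:
  j=0: fails
  j=1: fails
  j=2: fails
  j=3: fails
  j=4: fails
  j=5: fails
  j=6: fails
  j=7: fails
  j=8: fails
  j=9: fails
  j=10: holds
First hit at j=10, so smallest k = 10-0 = 10.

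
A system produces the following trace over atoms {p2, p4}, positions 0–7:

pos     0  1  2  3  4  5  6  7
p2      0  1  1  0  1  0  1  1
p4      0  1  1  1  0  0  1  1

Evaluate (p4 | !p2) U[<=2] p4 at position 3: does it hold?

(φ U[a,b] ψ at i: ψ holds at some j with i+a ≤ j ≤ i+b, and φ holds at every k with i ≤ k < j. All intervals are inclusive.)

Need some j in [3,5] with p4, and (p4 | !p2) at every k in [3,j-1].
  j=3: p4 holds; no prefix to check → satisfied.

True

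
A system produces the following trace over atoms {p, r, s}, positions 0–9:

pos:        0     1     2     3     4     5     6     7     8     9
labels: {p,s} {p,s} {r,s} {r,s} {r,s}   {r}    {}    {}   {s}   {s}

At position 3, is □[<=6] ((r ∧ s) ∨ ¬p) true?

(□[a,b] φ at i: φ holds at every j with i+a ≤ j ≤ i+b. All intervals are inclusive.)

Check ((r ∧ s) ∨ ¬p) at every j in [3,9]:
  j=3: true
  j=4: true
  j=5: true
  j=6: true
  j=7: true
  j=8: true
  j=9: true
All positions satisfy it → formula holds.

True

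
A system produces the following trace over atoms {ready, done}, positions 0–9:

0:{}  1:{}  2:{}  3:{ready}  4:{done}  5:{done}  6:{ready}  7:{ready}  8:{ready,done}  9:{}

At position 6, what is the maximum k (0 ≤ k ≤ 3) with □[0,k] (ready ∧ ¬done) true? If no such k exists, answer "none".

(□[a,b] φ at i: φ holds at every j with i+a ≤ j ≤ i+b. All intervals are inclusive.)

(ready ∧ ¬done) must hold from j=6 onward; find where it first fails.
  j=6: holds
  j=7: holds
  j=8: fails
Holds on [6,7], so largest k = 1.

1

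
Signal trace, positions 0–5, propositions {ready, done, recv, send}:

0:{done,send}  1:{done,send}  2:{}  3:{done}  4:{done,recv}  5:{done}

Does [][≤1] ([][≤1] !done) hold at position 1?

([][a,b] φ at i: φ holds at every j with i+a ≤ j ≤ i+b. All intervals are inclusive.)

Check [][≤1] !done at every j in [1,2]:
  j=1: fails at 1
  j=2: fails at 3
Fails at j=1 → formula fails.

No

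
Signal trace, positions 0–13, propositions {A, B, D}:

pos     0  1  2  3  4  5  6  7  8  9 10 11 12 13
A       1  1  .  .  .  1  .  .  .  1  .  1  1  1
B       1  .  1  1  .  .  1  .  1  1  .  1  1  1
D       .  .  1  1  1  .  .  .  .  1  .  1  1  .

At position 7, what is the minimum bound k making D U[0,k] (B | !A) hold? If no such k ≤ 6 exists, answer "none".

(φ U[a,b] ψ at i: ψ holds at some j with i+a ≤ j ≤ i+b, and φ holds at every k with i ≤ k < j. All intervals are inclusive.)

0

Need earliest j ≥ 7 with (B | !A), and D at every k in [7,j-1].
  j=7: rhs holds (empty prefix). k = 0.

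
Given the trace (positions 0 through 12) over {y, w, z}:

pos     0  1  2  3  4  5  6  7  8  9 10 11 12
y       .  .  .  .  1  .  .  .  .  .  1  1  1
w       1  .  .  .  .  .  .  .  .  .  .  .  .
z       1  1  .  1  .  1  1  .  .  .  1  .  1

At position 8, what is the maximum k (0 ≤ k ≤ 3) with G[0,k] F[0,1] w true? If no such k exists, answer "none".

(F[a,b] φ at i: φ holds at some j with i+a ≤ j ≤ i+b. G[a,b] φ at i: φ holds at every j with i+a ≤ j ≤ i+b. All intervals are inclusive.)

F[0,1] w must hold from j=8 onward; find where it first fails.
  j=8: fails → no k works.

none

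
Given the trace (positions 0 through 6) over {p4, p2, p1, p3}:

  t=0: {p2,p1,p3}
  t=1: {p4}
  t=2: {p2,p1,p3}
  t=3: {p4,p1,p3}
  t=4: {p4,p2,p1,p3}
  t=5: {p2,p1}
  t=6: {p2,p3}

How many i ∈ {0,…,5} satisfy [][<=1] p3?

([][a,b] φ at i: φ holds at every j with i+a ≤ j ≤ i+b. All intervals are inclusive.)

2

Evaluate at each i in [0,5]:
  i=0: ✗ (fails at j=1)
  i=1: ✗ (fails at j=1)
  i=2: ✓ (all of [2,3])
  i=3: ✓ (all of [3,4])
  i=4: ✗ (fails at j=5)
  i=5: ✗ (fails at j=5)
Positions where it holds: {2, 3} → 2.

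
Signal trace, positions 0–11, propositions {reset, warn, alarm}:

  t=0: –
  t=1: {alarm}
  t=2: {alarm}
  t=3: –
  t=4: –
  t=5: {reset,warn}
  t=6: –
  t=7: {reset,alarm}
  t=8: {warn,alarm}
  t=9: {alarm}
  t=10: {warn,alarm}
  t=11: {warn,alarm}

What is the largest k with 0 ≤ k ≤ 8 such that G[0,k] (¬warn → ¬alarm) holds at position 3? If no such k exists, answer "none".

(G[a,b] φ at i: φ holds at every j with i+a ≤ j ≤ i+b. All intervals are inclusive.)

3

(¬warn → ¬alarm) must hold from j=3 onward; find where it first fails.
  j=3: holds
  j=4: holds
  j=5: holds
  j=6: holds
  j=7: fails
Holds on [3,6], so largest k = 3.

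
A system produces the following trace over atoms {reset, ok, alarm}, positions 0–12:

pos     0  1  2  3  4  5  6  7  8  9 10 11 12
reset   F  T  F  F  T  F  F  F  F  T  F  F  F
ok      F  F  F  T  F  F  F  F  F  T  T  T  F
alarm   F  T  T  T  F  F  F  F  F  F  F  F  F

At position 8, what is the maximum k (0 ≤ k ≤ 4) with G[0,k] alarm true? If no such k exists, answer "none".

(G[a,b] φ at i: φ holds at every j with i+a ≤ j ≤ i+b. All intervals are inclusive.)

alarm must hold from j=8 onward; find where it first fails.
  j=8: fails → no k works.

none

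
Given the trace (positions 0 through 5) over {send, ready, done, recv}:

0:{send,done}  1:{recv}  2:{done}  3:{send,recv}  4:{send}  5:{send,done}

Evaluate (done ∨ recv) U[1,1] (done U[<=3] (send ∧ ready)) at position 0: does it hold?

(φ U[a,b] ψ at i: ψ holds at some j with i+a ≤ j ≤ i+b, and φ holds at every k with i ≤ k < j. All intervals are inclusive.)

Need some j in [1,1] with (done U[<=3] (send ∧ ready)), and (done ∨ recv) at every k in [0,j-1].
  j=1: (done U[<=3] (send ∧ ready)) — fails.
No j in the window works → until fails.

Does not hold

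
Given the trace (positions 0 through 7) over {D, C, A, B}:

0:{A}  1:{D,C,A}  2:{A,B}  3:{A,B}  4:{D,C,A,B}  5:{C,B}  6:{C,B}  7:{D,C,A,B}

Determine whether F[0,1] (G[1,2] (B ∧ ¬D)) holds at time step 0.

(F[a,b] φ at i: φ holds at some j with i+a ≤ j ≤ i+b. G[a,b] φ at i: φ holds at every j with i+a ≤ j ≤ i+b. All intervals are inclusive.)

Check G[1,2] (B ∧ ¬D) at each j in [0,1]:
  j=0: fails at 1
  j=1: holds on [2,3]
Found at j=1 → formula holds.

Yes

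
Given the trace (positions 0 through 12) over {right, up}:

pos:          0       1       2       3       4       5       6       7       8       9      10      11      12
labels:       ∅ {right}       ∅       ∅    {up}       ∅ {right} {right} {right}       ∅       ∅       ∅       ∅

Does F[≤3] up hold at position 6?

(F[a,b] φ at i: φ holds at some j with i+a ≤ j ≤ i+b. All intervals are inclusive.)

Check up at each j in [6,9]:
  j=6: false
  j=7: false
  j=8: false
  j=9: false
No position in the window satisfies it → formula fails.

No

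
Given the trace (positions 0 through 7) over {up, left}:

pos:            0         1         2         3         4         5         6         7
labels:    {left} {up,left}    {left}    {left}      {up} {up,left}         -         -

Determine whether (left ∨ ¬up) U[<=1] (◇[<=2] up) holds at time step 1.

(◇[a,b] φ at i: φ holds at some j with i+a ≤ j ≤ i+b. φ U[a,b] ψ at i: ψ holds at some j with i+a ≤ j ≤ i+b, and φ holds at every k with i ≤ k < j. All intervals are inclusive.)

Holds

Need some j in [1,2] with ◇[<=2] up, and (left ∨ ¬up) at every k in [1,j-1].
  j=1: ◇[<=2] up holds; no prefix to check → satisfied.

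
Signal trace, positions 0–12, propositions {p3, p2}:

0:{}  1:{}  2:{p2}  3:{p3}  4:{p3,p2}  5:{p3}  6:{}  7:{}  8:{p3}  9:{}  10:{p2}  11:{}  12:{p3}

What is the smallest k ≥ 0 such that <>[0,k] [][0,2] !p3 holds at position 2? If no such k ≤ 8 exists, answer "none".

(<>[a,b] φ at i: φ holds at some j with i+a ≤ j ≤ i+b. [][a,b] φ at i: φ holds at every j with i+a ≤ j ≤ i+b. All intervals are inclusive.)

Scan j = 2,3,… for [][0,2] !p3:
  j=2: fails
  j=3: fails
  j=4: fails
  j=5: fails
  j=6: fails
  j=7: fails
  j=8: fails
  j=9: holds
First hit at j=9, so smallest k = 9-2 = 7.

7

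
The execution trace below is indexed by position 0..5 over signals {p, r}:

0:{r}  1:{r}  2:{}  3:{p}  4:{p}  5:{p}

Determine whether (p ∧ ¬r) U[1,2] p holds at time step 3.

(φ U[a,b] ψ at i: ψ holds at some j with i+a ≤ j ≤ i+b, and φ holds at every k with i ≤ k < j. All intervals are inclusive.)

Need some j in [4,5] with p, and (p ∧ ¬r) at every k in [3,j-1].
  j=4: p holds; (p ∧ ¬r) holds at every k in [3,3] → satisfied.

True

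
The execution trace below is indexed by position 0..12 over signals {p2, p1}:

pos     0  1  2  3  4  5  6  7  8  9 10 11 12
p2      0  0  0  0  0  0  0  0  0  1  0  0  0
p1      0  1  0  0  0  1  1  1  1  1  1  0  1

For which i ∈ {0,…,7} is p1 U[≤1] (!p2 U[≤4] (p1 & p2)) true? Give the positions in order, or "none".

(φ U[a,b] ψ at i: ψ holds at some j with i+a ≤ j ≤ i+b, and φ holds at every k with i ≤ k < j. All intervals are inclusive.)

5, 6, 7

Evaluate at each i in [0,7]:
  i=0: ✗ (no rhs in [0,1])
  i=1: ✗ (no rhs in [1,2])
  i=2: ✗ (no rhs in [2,3])
  i=3: ✗ (no rhs in [3,4])
  i=4: ✗ (lhs fails at k=4 before rhs at j=5)
  i=5: ✓ (rhs at j=5)
  i=6: ✓ (rhs at j=6)
  i=7: ✓ (rhs at j=7)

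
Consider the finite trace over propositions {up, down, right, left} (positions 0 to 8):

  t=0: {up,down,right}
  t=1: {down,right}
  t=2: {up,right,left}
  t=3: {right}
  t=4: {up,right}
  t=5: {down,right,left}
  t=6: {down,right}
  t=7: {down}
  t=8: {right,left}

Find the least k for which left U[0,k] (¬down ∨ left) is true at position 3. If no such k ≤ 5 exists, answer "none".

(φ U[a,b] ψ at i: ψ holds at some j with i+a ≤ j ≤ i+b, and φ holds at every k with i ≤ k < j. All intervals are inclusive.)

0

Need earliest j ≥ 3 with (¬down ∨ left), and left at every k in [3,j-1].
  j=3: rhs holds (empty prefix). k = 0.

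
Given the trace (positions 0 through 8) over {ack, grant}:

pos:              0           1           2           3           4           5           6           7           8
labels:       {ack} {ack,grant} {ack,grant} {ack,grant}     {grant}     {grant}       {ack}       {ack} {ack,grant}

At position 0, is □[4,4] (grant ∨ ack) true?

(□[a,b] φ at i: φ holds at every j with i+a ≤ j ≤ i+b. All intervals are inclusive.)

Check (grant ∨ ack) at every j in [4,4]:
  j=4: true
All positions satisfy it → formula holds.

True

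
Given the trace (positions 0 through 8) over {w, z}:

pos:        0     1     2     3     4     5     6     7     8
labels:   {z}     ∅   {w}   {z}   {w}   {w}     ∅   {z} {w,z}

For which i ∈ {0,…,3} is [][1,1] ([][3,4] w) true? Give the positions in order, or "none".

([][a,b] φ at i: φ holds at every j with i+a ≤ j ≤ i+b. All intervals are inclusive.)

Evaluate at each i in [0,3]:
  i=0: ✓ (all of [1,1])
  i=1: ✗ (fails at j=2)
  i=2: ✗ (fails at j=3)
  i=3: ✗ (fails at j=4)

0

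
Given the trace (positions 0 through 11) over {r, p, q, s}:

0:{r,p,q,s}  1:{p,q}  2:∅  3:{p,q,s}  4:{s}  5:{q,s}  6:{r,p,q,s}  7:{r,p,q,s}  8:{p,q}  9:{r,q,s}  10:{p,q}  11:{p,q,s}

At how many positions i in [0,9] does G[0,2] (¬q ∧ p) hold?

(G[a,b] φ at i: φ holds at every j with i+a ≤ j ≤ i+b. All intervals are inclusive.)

Evaluate at each i in [0,9]:
  i=0: ✗ (fails at j=0)
  i=1: ✗ (fails at j=1)
  i=2: ✗ (fails at j=2)
  i=3: ✗ (fails at j=3)
  i=4: ✗ (fails at j=4)
  i=5: ✗ (fails at j=5)
  i=6: ✗ (fails at j=6)
  i=7: ✗ (fails at j=7)
  i=8: ✗ (fails at j=8)
  i=9: ✗ (fails at j=9)
Positions where it holds: {} → 0.

0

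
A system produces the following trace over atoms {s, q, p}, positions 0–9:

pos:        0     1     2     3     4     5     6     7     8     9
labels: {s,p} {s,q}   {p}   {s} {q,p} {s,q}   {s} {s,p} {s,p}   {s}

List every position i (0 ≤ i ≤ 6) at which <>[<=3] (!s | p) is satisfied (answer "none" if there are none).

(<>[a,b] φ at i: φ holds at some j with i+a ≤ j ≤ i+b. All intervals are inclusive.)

0, 1, 2, 3, 4, 5, 6

Evaluate at each i in [0,6]:
  i=0: ✓ (witness j=0)
  i=1: ✓ (witness j=2)
  i=2: ✓ (witness j=2)
  i=3: ✓ (witness j=4)
  i=4: ✓ (witness j=4)
  i=5: ✓ (witness j=7)
  i=6: ✓ (witness j=7)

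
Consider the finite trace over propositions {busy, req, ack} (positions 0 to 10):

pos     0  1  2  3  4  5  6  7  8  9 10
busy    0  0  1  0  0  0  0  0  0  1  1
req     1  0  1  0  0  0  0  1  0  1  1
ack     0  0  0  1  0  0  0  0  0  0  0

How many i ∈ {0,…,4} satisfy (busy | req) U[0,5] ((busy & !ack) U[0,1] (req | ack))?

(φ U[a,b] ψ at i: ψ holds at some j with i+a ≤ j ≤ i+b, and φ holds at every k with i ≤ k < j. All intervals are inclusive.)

Evaluate at each i in [0,4]:
  i=0: ✓ (rhs at j=0)
  i=1: ✗ (lhs fails at k=1 before rhs at j=2)
  i=2: ✓ (rhs at j=2)
  i=3: ✓ (rhs at j=3)
  i=4: ✗ (lhs fails at k=4 before rhs at j=7)
Positions where it holds: {0, 2, 3} → 3.

3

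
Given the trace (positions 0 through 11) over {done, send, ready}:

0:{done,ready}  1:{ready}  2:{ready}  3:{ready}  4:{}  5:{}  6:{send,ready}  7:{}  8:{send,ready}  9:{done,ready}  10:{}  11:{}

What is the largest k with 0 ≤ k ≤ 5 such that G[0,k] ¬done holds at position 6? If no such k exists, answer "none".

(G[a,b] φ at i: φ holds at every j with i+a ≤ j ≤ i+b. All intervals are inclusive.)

2

¬done must hold from j=6 onward; find where it first fails.
  j=6: holds
  j=7: holds
  j=8: holds
  j=9: fails
Holds on [6,8], so largest k = 2.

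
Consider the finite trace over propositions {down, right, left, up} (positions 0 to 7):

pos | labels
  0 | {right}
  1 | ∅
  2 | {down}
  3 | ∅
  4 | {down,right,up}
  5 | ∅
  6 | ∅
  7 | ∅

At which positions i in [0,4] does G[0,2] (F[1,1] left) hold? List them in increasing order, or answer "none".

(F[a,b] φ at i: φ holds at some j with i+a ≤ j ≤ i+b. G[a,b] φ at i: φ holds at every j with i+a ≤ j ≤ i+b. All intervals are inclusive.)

Evaluate at each i in [0,4]:
  i=0: ✗ (fails at j=0)
  i=1: ✗ (fails at j=1)
  i=2: ✗ (fails at j=2)
  i=3: ✗ (fails at j=3)
  i=4: ✗ (fails at j=4)

none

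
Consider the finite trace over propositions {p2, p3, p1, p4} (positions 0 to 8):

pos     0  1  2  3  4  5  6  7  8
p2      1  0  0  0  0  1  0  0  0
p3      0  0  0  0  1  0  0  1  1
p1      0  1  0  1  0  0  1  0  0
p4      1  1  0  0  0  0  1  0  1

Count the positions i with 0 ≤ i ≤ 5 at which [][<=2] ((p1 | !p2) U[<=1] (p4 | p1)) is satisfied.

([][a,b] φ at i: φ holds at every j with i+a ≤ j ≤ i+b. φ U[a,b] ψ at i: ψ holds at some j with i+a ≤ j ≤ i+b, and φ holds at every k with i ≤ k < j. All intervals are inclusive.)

2

Evaluate at each i in [0,5]:
  i=0: ✓ (all of [0,2])
  i=1: ✓ (all of [1,3])
  i=2: ✗ (fails at j=4)
  i=3: ✗ (fails at j=4)
  i=4: ✗ (fails at j=4)
  i=5: ✗ (fails at j=5)
Positions where it holds: {0, 1} → 2.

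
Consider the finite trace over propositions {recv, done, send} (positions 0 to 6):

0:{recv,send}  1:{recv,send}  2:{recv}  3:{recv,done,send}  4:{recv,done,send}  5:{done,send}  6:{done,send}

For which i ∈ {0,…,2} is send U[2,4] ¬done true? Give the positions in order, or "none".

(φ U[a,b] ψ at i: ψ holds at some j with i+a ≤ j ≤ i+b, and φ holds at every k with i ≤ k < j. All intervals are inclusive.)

0

Evaluate at each i in [0,2]:
  i=0: ✓ (rhs at j=2; lhs holds on [0,1])
  i=1: ✗ (no rhs in [3,5])
  i=2: ✗ (no rhs in [4,6])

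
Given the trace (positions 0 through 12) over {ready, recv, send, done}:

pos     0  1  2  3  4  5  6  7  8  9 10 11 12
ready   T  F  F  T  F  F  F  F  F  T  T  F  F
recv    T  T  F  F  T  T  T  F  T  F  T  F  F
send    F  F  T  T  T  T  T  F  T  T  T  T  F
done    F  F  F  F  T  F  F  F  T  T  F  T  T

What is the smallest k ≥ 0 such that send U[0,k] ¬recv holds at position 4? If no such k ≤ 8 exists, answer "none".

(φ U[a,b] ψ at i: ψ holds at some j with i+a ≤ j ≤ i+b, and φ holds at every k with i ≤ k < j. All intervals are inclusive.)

3

Need earliest j ≥ 4 with ¬recv, and send at every k in [4,j-1].
  j=4: rhs fails.
  j=5: rhs fails.
  j=6: rhs fails.
  j=7: rhs holds; lhs holds on [4,6]. k = 3.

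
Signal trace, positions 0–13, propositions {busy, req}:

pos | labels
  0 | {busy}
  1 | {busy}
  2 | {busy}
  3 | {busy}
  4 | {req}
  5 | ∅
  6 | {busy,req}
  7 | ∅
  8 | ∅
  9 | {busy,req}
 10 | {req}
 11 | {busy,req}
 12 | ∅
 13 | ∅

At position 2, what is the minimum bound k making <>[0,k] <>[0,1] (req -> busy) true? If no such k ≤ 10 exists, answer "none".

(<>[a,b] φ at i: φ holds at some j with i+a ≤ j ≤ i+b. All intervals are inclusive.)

Scan j = 2,3,… for <>[0,1] (req -> busy):
  j=2: holds
First hit at j=2, so smallest k = 2-2 = 0.

0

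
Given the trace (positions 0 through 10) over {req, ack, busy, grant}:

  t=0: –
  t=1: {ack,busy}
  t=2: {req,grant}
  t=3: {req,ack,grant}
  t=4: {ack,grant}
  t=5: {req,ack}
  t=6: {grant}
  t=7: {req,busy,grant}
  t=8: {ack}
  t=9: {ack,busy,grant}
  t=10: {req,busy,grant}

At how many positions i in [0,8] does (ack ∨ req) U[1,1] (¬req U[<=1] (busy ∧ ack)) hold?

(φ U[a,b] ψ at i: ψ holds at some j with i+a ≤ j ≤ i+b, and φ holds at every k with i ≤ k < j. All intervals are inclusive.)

2

Evaluate at each i in [0,8]:
  i=0: ✗ (lhs fails at k=0 before rhs at j=1)
  i=1: ✗ (no rhs in [2,2])
  i=2: ✗ (no rhs in [3,3])
  i=3: ✗ (no rhs in [4,4])
  i=4: ✗ (no rhs in [5,5])
  i=5: ✗ (no rhs in [6,6])
  i=6: ✗ (no rhs in [7,7])
  i=7: ✓ (rhs at j=8; lhs holds on [7,7])
  i=8: ✓ (rhs at j=9; lhs holds on [8,8])
Positions where it holds: {7, 8} → 2.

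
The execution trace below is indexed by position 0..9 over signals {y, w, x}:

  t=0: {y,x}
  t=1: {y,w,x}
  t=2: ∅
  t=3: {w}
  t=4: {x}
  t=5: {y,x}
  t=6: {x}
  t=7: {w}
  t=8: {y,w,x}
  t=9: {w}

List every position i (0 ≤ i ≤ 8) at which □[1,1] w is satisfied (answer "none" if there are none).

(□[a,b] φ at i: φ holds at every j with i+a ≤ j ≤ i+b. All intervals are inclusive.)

Evaluate at each i in [0,8]:
  i=0: ✓ (all of [1,1])
  i=1: ✗ (fails at j=2)
  i=2: ✓ (all of [3,3])
  i=3: ✗ (fails at j=4)
  i=4: ✗ (fails at j=5)
  i=5: ✗ (fails at j=6)
  i=6: ✓ (all of [7,7])
  i=7: ✓ (all of [8,8])
  i=8: ✓ (all of [9,9])

0, 2, 6, 7, 8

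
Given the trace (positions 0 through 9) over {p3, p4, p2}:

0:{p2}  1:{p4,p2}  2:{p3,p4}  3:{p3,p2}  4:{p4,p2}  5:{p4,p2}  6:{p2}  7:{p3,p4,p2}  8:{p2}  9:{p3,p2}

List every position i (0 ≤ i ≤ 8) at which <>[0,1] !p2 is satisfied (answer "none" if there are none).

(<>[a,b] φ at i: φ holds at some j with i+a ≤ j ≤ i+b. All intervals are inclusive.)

Evaluate at each i in [0,8]:
  i=0: ✗ (none in [0,1])
  i=1: ✓ (witness j=2)
  i=2: ✓ (witness j=2)
  i=3: ✗ (none in [3,4])
  i=4: ✗ (none in [4,5])
  i=5: ✗ (none in [5,6])
  i=6: ✗ (none in [6,7])
  i=7: ✗ (none in [7,8])
  i=8: ✗ (none in [8,9])

1, 2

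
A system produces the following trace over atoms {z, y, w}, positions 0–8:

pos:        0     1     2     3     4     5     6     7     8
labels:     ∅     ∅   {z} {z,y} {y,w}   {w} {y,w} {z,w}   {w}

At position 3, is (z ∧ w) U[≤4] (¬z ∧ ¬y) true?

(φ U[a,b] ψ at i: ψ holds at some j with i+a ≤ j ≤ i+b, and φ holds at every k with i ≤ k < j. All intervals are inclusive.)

No

Need some j in [3,7] with (¬z ∧ ¬y), and (z ∧ w) at every k in [3,j-1].
  j=3: (¬z ∧ ¬y) false.
  j=4: (¬z ∧ ¬y) false.
  j=5: (¬z ∧ ¬y) holds, but (z ∧ w) fails at k=3 → not this j.
  j=6: (¬z ∧ ¬y) false.
  j=7: (¬z ∧ ¬y) false.
No j in the window works → until fails.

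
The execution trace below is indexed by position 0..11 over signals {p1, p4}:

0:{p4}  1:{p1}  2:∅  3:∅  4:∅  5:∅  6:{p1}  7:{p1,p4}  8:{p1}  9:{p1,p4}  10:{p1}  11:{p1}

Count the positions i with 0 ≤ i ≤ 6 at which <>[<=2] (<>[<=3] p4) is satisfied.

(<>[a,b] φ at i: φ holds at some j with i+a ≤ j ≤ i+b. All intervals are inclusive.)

6

Evaluate at each i in [0,6]:
  i=0: ✓ (witness j=0)
  i=1: ✗ (none in [1,3])
  i=2: ✓ (witness j=4)
  i=3: ✓ (witness j=4)
  i=4: ✓ (witness j=4)
  i=5: ✓ (witness j=5)
  i=6: ✓ (witness j=6)
Positions where it holds: {0, 2, 3, 4, 5, 6} → 6.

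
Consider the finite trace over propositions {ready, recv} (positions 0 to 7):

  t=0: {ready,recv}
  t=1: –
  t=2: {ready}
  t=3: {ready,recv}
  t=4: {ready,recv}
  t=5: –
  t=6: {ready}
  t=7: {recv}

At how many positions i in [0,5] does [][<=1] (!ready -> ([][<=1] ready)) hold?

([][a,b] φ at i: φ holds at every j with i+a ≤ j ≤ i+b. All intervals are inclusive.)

Evaluate at each i in [0,5]:
  i=0: ✗ (fails at j=1)
  i=1: ✗ (fails at j=1)
  i=2: ✓ (all of [2,3])
  i=3: ✓ (all of [3,4])
  i=4: ✗ (fails at j=5)
  i=5: ✗ (fails at j=5)
Positions where it holds: {2, 3} → 2.

2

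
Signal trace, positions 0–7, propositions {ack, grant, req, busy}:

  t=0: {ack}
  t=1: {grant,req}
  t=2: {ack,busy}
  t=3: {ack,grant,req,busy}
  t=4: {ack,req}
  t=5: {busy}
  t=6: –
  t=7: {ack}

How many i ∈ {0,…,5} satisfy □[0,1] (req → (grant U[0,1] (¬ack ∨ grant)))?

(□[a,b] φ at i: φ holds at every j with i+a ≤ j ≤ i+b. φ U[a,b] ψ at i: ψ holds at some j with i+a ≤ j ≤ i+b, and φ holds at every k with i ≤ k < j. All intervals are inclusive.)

Evaluate at each i in [0,5]:
  i=0: ✓ (all of [0,1])
  i=1: ✓ (all of [1,2])
  i=2: ✓ (all of [2,3])
  i=3: ✗ (fails at j=4)
  i=4: ✗ (fails at j=4)
  i=5: ✓ (all of [5,6])
Positions where it holds: {0, 1, 2, 5} → 4.

4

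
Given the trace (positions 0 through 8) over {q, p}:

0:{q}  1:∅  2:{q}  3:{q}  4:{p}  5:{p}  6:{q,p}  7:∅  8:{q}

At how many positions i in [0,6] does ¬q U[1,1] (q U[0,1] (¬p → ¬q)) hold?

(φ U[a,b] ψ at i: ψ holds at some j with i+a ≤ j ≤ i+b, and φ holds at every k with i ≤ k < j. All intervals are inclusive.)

2

Evaluate at each i in [0,6]:
  i=0: ✗ (lhs fails at k=0 before rhs at j=1)
  i=1: ✗ (no rhs in [2,2])
  i=2: ✗ (lhs fails at k=2 before rhs at j=3)
  i=3: ✗ (lhs fails at k=3 before rhs at j=4)
  i=4: ✓ (rhs at j=5; lhs holds on [4,4])
  i=5: ✓ (rhs at j=6; lhs holds on [5,5])
  i=6: ✗ (lhs fails at k=6 before rhs at j=7)
Positions where it holds: {4, 5} → 2.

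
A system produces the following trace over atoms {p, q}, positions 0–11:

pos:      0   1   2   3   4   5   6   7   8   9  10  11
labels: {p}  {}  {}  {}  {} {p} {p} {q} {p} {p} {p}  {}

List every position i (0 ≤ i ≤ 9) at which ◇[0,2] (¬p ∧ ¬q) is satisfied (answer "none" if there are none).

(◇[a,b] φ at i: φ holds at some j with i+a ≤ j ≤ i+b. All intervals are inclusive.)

0, 1, 2, 3, 4, 9

Evaluate at each i in [0,9]:
  i=0: ✓ (witness j=1)
  i=1: ✓ (witness j=1)
  i=2: ✓ (witness j=2)
  i=3: ✓ (witness j=3)
  i=4: ✓ (witness j=4)
  i=5: ✗ (none in [5,7])
  i=6: ✗ (none in [6,8])
  i=7: ✗ (none in [7,9])
  i=8: ✗ (none in [8,10])
  i=9: ✓ (witness j=11)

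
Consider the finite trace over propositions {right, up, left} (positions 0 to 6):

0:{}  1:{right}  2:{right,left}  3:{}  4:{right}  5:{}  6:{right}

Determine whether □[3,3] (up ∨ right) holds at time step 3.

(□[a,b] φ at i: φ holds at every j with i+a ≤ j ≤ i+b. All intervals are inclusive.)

Holds

Check (up ∨ right) at every j in [6,6]:
  j=6: true
All positions satisfy it → formula holds.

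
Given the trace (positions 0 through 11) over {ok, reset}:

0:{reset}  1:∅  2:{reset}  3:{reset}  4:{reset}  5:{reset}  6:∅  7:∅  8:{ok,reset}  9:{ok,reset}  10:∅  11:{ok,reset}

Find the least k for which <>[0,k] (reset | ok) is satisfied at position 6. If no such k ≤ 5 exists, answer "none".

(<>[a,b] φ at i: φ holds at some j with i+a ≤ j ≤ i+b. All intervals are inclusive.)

Scan j = 6,7,… for (reset | ok):
  j=6: fails
  j=7: fails
  j=8: holds
First hit at j=8, so smallest k = 8-6 = 2.

2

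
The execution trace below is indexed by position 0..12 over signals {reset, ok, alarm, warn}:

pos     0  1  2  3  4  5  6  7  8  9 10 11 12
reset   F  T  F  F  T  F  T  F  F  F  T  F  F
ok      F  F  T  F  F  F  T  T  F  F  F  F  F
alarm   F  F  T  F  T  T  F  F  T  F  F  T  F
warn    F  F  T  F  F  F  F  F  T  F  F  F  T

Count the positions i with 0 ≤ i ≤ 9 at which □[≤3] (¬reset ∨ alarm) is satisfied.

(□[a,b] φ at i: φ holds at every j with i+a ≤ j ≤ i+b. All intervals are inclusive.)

Evaluate at each i in [0,9]:
  i=0: ✗ (fails at j=1)
  i=1: ✗ (fails at j=1)
  i=2: ✓ (all of [2,5])
  i=3: ✗ (fails at j=6)
  i=4: ✗ (fails at j=6)
  i=5: ✗ (fails at j=6)
  i=6: ✗ (fails at j=6)
  i=7: ✗ (fails at j=10)
  i=8: ✗ (fails at j=10)
  i=9: ✗ (fails at j=10)
Positions where it holds: {2} → 1.

1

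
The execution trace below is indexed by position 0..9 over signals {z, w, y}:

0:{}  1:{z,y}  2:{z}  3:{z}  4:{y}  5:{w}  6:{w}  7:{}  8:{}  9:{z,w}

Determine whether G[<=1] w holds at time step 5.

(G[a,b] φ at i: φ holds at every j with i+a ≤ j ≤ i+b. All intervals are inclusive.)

True

Check w at every j in [5,6]:
  j=5: true
  j=6: true
All positions satisfy it → formula holds.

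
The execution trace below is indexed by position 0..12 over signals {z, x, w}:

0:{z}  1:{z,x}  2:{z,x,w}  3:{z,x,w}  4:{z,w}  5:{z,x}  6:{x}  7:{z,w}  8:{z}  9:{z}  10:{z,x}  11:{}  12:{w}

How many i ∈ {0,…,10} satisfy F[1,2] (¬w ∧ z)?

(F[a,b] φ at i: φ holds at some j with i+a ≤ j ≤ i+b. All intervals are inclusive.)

7

Evaluate at each i in [0,10]:
  i=0: ✓ (witness j=1)
  i=1: ✗ (none in [2,3])
  i=2: ✗ (none in [3,4])
  i=3: ✓ (witness j=5)
  i=4: ✓ (witness j=5)
  i=5: ✗ (none in [6,7])
  i=6: ✓ (witness j=8)
  i=7: ✓ (witness j=8)
  i=8: ✓ (witness j=9)
  i=9: ✓ (witness j=10)
  i=10: ✗ (none in [11,12])
Positions where it holds: {0, 3, 4, 6, 7, 8, 9} → 7.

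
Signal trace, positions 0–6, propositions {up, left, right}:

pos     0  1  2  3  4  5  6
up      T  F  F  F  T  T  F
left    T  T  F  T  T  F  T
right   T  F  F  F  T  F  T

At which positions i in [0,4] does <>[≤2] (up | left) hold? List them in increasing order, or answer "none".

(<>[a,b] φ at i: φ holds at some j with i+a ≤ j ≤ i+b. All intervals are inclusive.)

0, 1, 2, 3, 4

Evaluate at each i in [0,4]:
  i=0: ✓ (witness j=0)
  i=1: ✓ (witness j=1)
  i=2: ✓ (witness j=3)
  i=3: ✓ (witness j=3)
  i=4: ✓ (witness j=4)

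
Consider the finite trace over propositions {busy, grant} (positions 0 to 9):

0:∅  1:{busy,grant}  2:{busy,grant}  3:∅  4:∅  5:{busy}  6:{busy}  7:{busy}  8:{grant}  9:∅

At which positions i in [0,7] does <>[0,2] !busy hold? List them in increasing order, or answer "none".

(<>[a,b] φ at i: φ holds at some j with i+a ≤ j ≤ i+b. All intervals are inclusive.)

Evaluate at each i in [0,7]:
  i=0: ✓ (witness j=0)
  i=1: ✓ (witness j=3)
  i=2: ✓ (witness j=3)
  i=3: ✓ (witness j=3)
  i=4: ✓ (witness j=4)
  i=5: ✗ (none in [5,7])
  i=6: ✓ (witness j=8)
  i=7: ✓ (witness j=8)

0, 1, 2, 3, 4, 6, 7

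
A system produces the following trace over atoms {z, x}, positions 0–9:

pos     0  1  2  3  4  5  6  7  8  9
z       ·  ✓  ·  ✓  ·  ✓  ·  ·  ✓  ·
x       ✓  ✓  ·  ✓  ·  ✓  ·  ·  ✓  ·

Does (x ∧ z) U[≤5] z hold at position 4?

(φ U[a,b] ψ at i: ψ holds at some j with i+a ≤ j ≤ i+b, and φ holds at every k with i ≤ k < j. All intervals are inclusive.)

Does not hold

Need some j in [4,9] with z, and (x ∧ z) at every k in [4,j-1].
  j=4: z false.
  j=5: z holds, but (x ∧ z) fails at k=4 → not this j.
  j=6: z false.
  j=7: z false.
  j=8: z holds, but (x ∧ z) fails at k=4 → not this j.
  j=9: z false.
No j in the window works → until fails.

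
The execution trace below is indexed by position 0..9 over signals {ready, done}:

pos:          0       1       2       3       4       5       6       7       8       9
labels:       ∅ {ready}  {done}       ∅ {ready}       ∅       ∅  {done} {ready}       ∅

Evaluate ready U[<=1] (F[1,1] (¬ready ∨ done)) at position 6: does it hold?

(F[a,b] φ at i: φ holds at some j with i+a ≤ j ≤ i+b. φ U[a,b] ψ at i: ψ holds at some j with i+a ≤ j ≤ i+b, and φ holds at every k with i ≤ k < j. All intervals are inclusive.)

Need some j in [6,7] with F[1,1] (¬ready ∨ done), and ready at every k in [6,j-1].
  j=6: F[1,1] (¬ready ∨ done) holds; no prefix to check → satisfied.

True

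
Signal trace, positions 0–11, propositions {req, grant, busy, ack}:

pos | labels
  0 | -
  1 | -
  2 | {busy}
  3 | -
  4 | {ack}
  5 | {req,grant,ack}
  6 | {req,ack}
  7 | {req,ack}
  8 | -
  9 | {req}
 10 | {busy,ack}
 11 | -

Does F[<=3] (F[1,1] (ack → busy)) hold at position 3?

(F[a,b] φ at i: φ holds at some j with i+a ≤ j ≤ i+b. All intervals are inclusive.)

No

Check F[1,1] (ack → busy) at each j in [3,6]:
  j=3: fails (none in [4,4])
  j=4: fails (none in [5,5])
  j=5: fails (none in [6,6])
  j=6: fails (none in [7,7])
No position in the window satisfies it → formula fails.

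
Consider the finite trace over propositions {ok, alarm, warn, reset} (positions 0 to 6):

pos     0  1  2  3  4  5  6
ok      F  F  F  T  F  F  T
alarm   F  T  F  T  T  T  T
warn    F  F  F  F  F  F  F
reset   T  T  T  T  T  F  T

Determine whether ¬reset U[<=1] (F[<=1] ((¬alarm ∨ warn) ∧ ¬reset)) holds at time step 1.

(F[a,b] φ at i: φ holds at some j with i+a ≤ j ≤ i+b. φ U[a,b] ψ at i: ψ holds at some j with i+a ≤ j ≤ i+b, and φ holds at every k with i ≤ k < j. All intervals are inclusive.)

False

Need some j in [1,2] with F[<=1] ((¬alarm ∨ warn) ∧ ¬reset), and ¬reset at every k in [1,j-1].
  j=1: F[<=1] ((¬alarm ∨ warn) ∧ ¬reset) — fails (none in [1,2]).
  j=2: F[<=1] ((¬alarm ∨ warn) ∧ ¬reset) — fails (none in [2,3]).
No j in the window works → until fails.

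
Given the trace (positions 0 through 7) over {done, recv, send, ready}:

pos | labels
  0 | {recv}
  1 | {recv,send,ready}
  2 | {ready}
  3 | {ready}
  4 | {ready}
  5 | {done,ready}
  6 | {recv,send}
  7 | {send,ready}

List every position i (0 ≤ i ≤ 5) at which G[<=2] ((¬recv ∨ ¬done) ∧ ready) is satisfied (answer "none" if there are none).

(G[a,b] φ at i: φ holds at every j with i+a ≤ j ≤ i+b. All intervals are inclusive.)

1, 2, 3

Evaluate at each i in [0,5]:
  i=0: ✗ (fails at j=0)
  i=1: ✓ (all of [1,3])
  i=2: ✓ (all of [2,4])
  i=3: ✓ (all of [3,5])
  i=4: ✗ (fails at j=6)
  i=5: ✗ (fails at j=6)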